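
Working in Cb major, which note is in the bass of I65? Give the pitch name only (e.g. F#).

Eb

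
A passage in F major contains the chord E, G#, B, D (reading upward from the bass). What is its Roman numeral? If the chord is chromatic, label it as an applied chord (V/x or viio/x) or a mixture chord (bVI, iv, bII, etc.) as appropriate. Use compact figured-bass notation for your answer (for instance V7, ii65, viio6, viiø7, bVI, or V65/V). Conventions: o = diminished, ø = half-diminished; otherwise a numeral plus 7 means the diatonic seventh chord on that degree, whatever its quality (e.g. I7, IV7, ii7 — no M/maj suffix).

Stacked in thirds the chord is E-G#-B-D: a dominant seventh chord on E.
E is not a diatonic chord root with this quality in F major, but it lies a perfect fifth above A (iii), so the chord functions as an applied dominant of iii.

V7/iii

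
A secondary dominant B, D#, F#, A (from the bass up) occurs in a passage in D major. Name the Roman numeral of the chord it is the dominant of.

The chord is a dominant seventh chord on B.
A dominant resolves down a perfect fifth: B → E. In D major, E is scale degree 2, i.e. ii.

ii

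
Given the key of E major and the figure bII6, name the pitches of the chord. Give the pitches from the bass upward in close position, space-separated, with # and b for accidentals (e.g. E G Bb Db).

bII6 is the Neapolitan sixth — a major triad on the lowered second degree, here in its customary first inversion. In E major that root is F.
So the chord is F-A-C, a major triad.
With the 6 figure the chord is in first inversion; from the bass A upward in close position it reads A-C-F.

A C F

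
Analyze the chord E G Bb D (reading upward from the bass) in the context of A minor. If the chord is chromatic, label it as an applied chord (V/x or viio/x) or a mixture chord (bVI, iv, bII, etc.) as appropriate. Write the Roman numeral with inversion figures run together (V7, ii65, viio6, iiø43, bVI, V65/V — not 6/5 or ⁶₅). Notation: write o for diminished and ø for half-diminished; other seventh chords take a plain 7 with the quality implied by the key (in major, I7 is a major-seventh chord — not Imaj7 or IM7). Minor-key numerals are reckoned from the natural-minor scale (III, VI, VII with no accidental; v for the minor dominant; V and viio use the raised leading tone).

viiø7/VI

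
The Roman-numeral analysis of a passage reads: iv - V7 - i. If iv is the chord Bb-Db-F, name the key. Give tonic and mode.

F minor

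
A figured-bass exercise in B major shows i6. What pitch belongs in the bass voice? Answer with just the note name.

D

i in B major has root B; the chord is B-D-F#.
The figure 6 means first inversion — the third is in the bass.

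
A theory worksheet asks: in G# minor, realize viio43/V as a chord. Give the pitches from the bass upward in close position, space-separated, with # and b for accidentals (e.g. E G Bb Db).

G# B C## E#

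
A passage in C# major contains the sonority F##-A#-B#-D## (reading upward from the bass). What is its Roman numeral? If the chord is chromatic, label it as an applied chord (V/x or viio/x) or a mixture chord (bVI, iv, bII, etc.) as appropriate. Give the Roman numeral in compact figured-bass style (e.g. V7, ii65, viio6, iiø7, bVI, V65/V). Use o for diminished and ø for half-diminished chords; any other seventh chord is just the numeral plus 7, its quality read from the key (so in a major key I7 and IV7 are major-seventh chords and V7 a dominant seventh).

V43/iii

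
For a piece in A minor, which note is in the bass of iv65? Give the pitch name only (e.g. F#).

F

iv in A minor has root D; the chord is D-F-A-C.
The figure 65 means first inversion — the third is in the bass.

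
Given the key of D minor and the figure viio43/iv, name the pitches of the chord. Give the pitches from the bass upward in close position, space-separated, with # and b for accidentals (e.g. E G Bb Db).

The slash marks an applied leading-tone chord: viio of iv. In D minor, iv is G, so the leading tone to it is F#, a half step below.
Building a fully diminished seventh chord on F# gives F#-A-C-Eb.
With the 43 figure the chord is in second inversion; from the bass C upward in close position it reads C-Eb-F#-A.

C Eb F# A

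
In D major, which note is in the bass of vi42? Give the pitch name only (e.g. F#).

A

vi in D major has root B; the chord is B-D-F#-A.
The figure 42 means third inversion — the seventh is in the bass.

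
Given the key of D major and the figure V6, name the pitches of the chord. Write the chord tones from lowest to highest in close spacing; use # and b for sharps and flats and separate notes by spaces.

C# E A

The numeral's case and figure indicate a major triad. In D major its root, the dominant, is A.
Stacking thirds from A gives A-C#-E.
With the 6 figure the chord is in first inversion; from the bass C# upward in close position it reads C#-E-A.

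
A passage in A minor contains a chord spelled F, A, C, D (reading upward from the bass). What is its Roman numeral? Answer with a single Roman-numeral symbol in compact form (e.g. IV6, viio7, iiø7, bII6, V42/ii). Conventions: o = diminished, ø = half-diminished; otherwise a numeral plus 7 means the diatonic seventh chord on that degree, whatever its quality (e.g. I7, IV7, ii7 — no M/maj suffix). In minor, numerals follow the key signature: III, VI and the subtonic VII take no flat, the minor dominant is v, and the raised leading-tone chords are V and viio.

The pitches D-F-A-C form a minor seventh chord rooted on D.
In A minor, D is the subdominant; the diatonic minor seventh chord there is iv7.
With F in the bass the chord is in first inversion, so the figured bass is 65.

iv65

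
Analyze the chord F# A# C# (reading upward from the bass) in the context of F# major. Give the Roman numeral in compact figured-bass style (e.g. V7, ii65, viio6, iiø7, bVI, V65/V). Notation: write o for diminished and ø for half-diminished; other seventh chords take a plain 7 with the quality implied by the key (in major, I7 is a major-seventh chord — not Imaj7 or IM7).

I

Stacked in thirds the chord is F#-A#-C#: a major triad on F#.
In F# major, F# is the tonic; the diatonic major triad there is I.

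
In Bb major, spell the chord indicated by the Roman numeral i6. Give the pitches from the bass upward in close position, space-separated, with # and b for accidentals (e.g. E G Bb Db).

i6 is the minor tonic, borrowed from the parallel minor. In Bb major that root is Bb.
So the chord is Bb-Db-F, a minor triad.
The figured bass 6 indicates first inversion, placing the third (Db) in the bass: Db-F-Bb.

Db F Bb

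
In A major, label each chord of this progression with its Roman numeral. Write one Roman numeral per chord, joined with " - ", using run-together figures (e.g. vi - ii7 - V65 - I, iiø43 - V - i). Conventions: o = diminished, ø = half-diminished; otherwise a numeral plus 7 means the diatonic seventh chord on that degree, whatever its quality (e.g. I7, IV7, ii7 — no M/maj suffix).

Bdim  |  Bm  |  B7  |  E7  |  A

Bdim is non-diatonic — iio, a mixture chord from A minor.
Bm has root B, degree 2 in A major, so ii.
B7 is the secondary dominant of V (dominant seventh chord on B): V7/V.
E7 has root E, degree 5 in A major, so V7.
A has root A, degree 1 in A major, so I.

iio - ii - V7/V - V7 - I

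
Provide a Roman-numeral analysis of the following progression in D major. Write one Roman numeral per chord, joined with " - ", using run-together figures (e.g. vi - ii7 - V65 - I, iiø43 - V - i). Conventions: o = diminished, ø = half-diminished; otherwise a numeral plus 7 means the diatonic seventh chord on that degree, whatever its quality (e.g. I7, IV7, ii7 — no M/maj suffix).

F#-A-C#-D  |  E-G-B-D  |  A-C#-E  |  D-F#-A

F#-A-C#-D: root D is the tonic; major seventh chord there is I65.
E-G-B-D has root E, degree 2 in D major, so ii7.
A-C#-E: major triad on A = scale degree 5 → V.
D-F#-A: root D is the tonic; major triad there is I.

I65 - ii7 - V - I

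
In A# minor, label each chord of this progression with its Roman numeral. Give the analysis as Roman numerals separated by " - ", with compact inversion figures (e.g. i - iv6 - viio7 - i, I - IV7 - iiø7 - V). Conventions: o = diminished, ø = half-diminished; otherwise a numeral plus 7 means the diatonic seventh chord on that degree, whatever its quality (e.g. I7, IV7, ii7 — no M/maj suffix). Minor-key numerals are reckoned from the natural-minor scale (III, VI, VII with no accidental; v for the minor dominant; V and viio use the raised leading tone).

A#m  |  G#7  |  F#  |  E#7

i - VII7 - VI - V7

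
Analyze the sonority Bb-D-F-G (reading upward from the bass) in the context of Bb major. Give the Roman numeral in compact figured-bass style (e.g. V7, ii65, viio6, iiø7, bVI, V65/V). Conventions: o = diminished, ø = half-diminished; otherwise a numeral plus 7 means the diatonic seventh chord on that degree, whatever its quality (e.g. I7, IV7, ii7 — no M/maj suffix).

vi65

The pitches G-Bb-D-F form a minor seventh chord rooted on G.
In Bb major, G is the submediant; the diatonic minor seventh chord there is vi7.
With Bb in the bass the chord is in first inversion, so the figured bass is 65.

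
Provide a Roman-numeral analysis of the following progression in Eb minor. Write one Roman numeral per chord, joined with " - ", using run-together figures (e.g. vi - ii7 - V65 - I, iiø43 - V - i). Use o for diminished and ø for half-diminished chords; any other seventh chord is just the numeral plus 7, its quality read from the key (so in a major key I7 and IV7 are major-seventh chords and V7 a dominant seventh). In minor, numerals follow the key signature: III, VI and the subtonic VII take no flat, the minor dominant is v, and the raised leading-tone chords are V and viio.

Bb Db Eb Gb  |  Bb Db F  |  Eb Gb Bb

Bb-Db-Eb-Gb has root Eb, degree 1 in Eb minor, so i43.
Bb-Db-F: root Bb is the dominant; minor triad there is v.
Eb-Gb-Bb has root Eb, degree 1 in Eb minor, so i.

i43 - v - i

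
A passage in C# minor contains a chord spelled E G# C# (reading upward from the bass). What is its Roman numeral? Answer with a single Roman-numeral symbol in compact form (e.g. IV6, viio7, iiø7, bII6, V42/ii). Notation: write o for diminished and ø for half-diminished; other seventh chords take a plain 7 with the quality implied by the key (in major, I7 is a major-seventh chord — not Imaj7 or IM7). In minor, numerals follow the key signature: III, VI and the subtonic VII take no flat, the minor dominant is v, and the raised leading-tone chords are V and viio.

i6

The pitches C#-E-G# form a minor triad rooted on C#.
C# is scale degree 1 in C# minor, and a minor triad on that degree is written i.
With E in the bass the chord is in first inversion, so the figured bass is 6.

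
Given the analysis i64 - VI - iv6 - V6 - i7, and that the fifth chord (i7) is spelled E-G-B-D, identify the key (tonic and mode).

E minor

The anchor chord is a minor seventh chord on E, labeled i7.
If E is scale degree 1 and the mode makes that degree carry a minor seventh chord, the tonic is E and the mode is minor.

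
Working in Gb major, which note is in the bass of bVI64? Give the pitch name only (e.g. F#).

Bbb

bVI in Gb major has root Ebb; the chord is Ebb-Gb-Bbb.
The figure 64 means second inversion — the fifth is in the bass.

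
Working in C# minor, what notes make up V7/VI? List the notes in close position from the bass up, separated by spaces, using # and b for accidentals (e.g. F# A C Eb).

V7/VI is a secondary dominant — the dominant seventh of VI. VI in C# minor is A, so the applied chord's root is E, a perfect fifth above.
Building a dominant seventh chord on E gives E-G#-B-D.

E G# B D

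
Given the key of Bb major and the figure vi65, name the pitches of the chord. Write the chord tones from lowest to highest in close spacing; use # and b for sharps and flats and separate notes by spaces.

Bb D F G

In Bb major, scale degree 6 is G, and the diatonic chord built there is a minor seventh chord.
Stacking thirds from G gives G-Bb-D-F.
The figured bass 65 indicates first inversion, placing the third (Bb) in the bass: Bb-D-F-G.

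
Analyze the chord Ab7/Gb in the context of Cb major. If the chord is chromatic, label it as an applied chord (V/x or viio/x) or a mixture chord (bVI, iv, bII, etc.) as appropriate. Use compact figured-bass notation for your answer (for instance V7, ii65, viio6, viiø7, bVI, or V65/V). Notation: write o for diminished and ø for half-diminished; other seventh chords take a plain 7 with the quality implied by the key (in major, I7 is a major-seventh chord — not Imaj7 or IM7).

The pitches Ab-C-Eb-Gb form a dominant seventh chord rooted on Ab.
Ab is not a diatonic chord root with this quality in Cb major, but it lies a perfect fifth above Db (ii), so the chord functions as an applied dominant of ii.
With Gb in the bass the chord is in third inversion, so the figured bass is 42.

V42/ii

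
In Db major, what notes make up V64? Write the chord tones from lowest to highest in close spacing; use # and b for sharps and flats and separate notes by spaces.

Eb Ab C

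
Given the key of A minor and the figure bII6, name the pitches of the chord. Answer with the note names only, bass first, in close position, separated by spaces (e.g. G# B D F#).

Scale degree 2 in A minor is B; lowering it a half step gives Bb. bII6 is the Neapolitan sixth — a major triad on the lowered second degree, here in its customary first inversion.
So the chord is Bb-D-F.
With the 6 figure the chord is in first inversion; from the bass D upward in close position it reads D-F-Bb.

D F Bb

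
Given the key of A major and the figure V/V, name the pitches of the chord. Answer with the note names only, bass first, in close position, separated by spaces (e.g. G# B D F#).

V/V is a secondary dominant — the dominant triad of V. V in A major is E, so the applied chord's root is B, a perfect fifth above.
Building a major triad on B gives B-D#-F#.

B D# F#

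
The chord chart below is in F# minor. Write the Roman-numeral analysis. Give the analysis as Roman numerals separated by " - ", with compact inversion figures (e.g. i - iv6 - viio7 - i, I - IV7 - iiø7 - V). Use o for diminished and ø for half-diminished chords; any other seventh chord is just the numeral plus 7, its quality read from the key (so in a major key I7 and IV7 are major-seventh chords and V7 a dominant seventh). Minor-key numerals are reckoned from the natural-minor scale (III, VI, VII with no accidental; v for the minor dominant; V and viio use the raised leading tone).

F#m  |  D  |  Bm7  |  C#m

i - VI - iv7 - v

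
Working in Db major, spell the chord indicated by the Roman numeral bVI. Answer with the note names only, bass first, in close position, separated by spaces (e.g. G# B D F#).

Scale degree 6 in Db major is Bb; lowering it a half step gives Bbb. bVI is a major triad on the lowered sixth degree, borrowed from the parallel minor.
So the chord is Bbb-Db-Fb.

Bbb Db Fb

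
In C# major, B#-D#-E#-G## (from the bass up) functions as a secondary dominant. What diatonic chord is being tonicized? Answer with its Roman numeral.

vi

The chord is a dominant seventh chord on E#.
A dominant resolves down a perfect fifth: E# → A#. In C# major, A# is scale degree 6, i.e. vi.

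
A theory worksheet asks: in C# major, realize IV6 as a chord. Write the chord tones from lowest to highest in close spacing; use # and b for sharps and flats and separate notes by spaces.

The numeral's case and figure indicate a major triad. In C# major its root, the fourth degree, is F#.
Stacking thirds from F# gives F#-A#-C#.
The figured bass 6 indicates first inversion, placing the third (A#) in the bass: A#-C#-F#.

A# C# F#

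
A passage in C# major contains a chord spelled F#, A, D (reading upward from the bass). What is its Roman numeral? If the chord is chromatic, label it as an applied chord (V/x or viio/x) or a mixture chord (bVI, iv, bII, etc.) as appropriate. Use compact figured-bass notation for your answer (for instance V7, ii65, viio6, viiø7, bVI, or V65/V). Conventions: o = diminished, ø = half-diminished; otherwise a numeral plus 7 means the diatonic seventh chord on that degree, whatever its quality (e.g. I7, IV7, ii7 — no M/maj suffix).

Stacked in thirds the chord is D-F#-A: a major triad on D.
D is the lowered second degree of C# major (diatonic 2 would be D#). This is the Neapolitan sixth — a major triad on the lowered second degree, here in its customary first inversion.
With F# in the bass the chord is in first inversion, so the figured bass is 6.

bII6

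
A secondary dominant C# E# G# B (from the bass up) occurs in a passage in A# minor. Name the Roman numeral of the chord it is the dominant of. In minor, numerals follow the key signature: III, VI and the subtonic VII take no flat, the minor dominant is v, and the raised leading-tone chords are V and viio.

VI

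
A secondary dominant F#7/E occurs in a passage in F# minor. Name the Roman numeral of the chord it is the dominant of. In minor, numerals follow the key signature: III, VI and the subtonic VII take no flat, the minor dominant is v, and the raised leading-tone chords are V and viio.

The chord is a dominant seventh chord on F#.
A dominant resolves down a perfect fifth: F# → B. In F# minor, B is scale degree 4, i.e. iv.

iv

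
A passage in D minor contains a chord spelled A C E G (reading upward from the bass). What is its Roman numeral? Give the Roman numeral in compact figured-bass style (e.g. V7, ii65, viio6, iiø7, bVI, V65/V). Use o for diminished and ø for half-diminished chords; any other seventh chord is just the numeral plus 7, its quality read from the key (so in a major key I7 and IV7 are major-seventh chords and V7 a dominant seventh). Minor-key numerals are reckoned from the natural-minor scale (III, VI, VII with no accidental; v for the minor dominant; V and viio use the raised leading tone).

v7

The pitches A-C-E-G form a minor seventh chord rooted on A.
In D minor, A is the dominant; the diatonic minor seventh chord there is v7.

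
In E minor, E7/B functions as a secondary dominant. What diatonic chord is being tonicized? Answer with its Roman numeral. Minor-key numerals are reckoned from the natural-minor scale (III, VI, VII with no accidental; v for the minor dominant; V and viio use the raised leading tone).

iv

The chord is a dominant seventh chord on E.
A dominant resolves down a perfect fifth: E → A. In E minor, A is scale degree 4, i.e. iv.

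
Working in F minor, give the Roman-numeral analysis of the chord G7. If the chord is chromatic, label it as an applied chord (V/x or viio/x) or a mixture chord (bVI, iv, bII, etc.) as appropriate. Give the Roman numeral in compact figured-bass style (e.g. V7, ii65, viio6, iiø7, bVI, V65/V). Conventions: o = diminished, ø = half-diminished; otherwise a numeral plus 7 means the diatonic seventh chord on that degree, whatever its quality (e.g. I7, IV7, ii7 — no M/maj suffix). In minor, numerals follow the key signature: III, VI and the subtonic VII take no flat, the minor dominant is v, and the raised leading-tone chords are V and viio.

V7/V

Stacked in thirds the chord is G-B-D-F: a dominant seventh chord on G.
G is not a diatonic chord root with this quality in F minor, but it lies a perfect fifth above C (V), so the chord functions as an applied dominant of V.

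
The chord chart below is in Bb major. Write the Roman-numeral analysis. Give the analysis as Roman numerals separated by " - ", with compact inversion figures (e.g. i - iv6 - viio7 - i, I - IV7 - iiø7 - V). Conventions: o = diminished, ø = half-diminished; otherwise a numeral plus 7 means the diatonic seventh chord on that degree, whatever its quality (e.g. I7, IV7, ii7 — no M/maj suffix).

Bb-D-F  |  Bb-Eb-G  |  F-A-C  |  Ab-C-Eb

Bb-D-F has root Bb, degree 1 in Bb major, so I.
Bb-Eb-G: major triad on Eb = scale degree 4 → IV64.
F-A-C has root F, degree 5 in Bb major, so V.
Ab-C-Eb: Ab with this quality isn't in the key; it's bVII, borrowed from the parallel minor.

I - IV64 - V - bVII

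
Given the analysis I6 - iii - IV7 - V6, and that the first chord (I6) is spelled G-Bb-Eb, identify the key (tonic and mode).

Eb major

The chord Eb/G is a major triad rooted on Eb; its label is I6.
If Eb is scale degree 1 and the mode makes that degree carry a major triad, the tonic is Eb and the mode is major.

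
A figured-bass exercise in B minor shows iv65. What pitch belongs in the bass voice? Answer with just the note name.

iv in B minor has root E; the chord is E-G-B-D.
The figure 65 means first inversion — the third is in the bass.

G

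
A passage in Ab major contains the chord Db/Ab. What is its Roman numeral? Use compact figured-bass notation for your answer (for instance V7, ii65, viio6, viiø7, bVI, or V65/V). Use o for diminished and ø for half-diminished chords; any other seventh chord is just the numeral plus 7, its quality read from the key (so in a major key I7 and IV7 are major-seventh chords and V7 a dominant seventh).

IV64

The pitches Db-F-Ab form a major triad rooted on Db.
Db is scale degree 4 in Ab major, and a major triad on that degree is written IV.
With Ab in the bass the chord is in second inversion, so the figured bass is 64.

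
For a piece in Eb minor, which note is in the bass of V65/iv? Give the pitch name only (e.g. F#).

The applied chord V65/iv is rooted on Eb: Eb-G-Bb-Db.
The figure 65 means first inversion — the third is in the bass.

G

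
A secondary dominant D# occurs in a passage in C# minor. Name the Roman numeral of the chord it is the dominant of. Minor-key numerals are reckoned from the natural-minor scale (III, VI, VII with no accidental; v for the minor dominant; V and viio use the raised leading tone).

The chord is a major triad on D#.
A dominant resolves down a perfect fifth: D# → G#. In C# minor, G# is scale degree 5, i.e. V.

V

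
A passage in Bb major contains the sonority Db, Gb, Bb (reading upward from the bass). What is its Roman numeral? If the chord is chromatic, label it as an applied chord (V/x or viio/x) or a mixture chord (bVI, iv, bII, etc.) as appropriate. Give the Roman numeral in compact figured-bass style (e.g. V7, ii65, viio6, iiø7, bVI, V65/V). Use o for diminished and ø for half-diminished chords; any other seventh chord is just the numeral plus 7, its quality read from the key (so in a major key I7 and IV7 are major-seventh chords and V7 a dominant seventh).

bVI64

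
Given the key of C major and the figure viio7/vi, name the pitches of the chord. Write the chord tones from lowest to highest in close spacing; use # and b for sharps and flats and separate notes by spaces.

viio7/vi is a secondary leading-tone chord. The target vi is A in C major; the applied chord is rooted a semitone below, on G#.
Building a fully diminished seventh chord on G# gives G#-B-D-F.

G# B D F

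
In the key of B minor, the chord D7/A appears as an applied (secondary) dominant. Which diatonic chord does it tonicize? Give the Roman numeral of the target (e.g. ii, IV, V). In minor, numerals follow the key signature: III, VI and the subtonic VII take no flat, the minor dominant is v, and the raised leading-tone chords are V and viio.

VI

The chord is a dominant seventh chord on D.
A dominant resolves down a perfect fifth: D → G. In B minor, G is scale degree 6, i.e. VI.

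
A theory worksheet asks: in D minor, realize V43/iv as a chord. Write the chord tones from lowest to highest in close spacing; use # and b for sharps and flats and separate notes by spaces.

A C D F#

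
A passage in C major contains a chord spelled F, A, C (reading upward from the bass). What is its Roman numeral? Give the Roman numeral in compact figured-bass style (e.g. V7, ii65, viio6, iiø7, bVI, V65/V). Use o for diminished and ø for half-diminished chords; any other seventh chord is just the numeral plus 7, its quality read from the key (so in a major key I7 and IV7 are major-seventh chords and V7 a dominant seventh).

The pitches F-A-C form a major triad rooted on F.
In C major, F is the subdominant; the diatonic major triad there is IV.

IV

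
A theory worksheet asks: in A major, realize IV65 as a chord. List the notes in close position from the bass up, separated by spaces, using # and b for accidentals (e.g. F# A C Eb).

F# A C# D

The numeral's case and figure indicate a major seventh chord. In A major its root, the fourth degree, is D.
Stacking thirds from D gives D-F#-A-C#.
With the 65 figure the chord is in first inversion; from the bass F# upward in close position it reads F#-A-C#-D.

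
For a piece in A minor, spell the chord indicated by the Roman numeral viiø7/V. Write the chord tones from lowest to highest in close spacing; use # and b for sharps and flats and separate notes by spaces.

D# F# A C#

viiø7/V is a secondary leading-tone chord. The target V is E in A minor; the applied chord is rooted a semitone below, on D#.
Building a half-diminished seventh chord on D# gives D#-F#-A-C#.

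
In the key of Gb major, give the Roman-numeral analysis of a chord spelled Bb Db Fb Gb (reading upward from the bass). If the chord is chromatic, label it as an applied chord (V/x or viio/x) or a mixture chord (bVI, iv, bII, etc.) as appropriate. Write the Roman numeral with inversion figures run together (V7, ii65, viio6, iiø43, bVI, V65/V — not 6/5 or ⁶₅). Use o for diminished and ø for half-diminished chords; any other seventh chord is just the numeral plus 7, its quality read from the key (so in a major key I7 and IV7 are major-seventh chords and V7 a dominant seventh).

The pitches Gb-Bb-Db-Fb form a dominant seventh chord rooted on Gb.
Gb is not a diatonic chord root with this quality in Gb major, but it lies a perfect fifth above Cb (IV), so the chord functions as an applied dominant of IV.
With Bb in the bass the chord is in first inversion, so the figured bass is 65.

V65/IV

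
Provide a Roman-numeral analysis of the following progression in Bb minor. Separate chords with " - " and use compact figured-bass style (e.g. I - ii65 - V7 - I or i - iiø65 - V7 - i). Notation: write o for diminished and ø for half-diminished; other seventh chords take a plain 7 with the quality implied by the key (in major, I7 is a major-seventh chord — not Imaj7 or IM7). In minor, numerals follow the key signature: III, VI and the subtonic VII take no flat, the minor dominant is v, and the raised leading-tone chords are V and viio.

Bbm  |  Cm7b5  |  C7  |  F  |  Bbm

Bbm: root Bb is the tonic; minor triad there is i.
Cm7b5 has root C, degree 2 in Bb minor, so iiø7.
C7: a dominant seventh chord on C, the applied dominant of V → V7/V.
F: major triad on F = scale degree 5 → V.
Bbm: root Bb is the tonic; minor triad there is i.

i - iiø7 - V7/V - V - i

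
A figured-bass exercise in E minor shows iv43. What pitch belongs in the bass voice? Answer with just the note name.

iv in E minor has root A; the chord is A-C-E-G.
The figure 43 means second inversion — the fifth is in the bass.

E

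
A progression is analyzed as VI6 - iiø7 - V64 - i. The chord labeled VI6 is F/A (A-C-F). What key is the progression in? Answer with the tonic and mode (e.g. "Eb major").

A minor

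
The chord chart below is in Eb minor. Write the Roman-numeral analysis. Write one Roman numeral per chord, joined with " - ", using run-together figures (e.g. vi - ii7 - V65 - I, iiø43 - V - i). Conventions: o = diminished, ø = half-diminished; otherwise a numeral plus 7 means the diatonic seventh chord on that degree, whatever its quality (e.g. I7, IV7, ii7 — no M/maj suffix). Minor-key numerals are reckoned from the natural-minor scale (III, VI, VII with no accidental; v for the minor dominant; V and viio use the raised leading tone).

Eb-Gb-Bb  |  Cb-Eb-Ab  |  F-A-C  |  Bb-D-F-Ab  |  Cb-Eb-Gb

i - iv6 - V/V - V7 - VI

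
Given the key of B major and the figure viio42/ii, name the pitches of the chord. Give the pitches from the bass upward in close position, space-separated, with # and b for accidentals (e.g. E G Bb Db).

A B# D# F#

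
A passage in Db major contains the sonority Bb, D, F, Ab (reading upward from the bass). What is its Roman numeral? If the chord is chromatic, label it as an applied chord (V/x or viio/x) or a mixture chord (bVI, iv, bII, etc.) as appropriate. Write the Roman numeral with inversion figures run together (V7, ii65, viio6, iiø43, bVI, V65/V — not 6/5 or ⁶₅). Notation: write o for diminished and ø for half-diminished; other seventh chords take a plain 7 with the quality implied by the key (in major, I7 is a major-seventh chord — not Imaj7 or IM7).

V7/ii

Stacked in thirds the chord is Bb-D-F-Ab: a dominant seventh chord on Bb.
Bb is not a diatonic chord root with this quality in Db major, but it lies a perfect fifth above Eb (ii), so the chord functions as an applied dominant of ii.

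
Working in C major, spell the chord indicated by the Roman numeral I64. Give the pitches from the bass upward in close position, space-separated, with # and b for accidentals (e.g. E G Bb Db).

The numeral's case and figure indicate a major triad. In C major its root, scale degree 1, is C.
That chord is spelled C-E-G.
With the 64 figure the chord is in second inversion; from the bass G upward in close position it reads G-C-E.

G C E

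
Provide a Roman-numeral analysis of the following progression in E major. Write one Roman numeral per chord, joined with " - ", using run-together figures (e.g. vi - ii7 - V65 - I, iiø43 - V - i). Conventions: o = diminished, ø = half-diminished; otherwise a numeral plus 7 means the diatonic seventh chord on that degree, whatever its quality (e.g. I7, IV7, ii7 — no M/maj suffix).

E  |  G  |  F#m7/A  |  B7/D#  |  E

I - bIII - ii65 - V65 - I

E: major triad on E = scale degree 1 → I.
G: G with this quality isn't in the key; it's bIII, borrowed from the parallel minor.
F#m7/A: minor seventh chord on F# = scale degree 2 → ii65.
B7/D#: dominant seventh chord on B = scale degree 5 → V65.
E has root E, degree 1 in E major, so I.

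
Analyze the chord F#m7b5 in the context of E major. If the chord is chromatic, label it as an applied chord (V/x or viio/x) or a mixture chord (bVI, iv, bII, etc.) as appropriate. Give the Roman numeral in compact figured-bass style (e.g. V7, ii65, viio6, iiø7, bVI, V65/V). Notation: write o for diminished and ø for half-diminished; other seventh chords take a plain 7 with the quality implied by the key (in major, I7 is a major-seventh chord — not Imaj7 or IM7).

Stacked in thirds the chord is F#-A-C-E: a half-diminished seventh chord on F#.
F# is the second degree of E major. This is the half-diminished supertonic seventh, borrowed from the parallel minor.

iiø7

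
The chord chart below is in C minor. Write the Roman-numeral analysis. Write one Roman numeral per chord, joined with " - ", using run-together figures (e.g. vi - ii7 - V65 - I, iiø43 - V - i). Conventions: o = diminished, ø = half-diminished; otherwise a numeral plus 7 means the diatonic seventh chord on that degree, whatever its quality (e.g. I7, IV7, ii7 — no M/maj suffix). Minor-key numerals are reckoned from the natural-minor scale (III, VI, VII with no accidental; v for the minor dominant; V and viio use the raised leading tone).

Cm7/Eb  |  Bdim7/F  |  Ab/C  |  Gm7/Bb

Cm7/Eb has root C, degree 1 in C minor, so i65.
Bdim7/F: root B is the leading tone; fully diminished seventh chord there is viio43.
Ab/C: major triad on Ab = scale degree 6 → VI6.
Gm7/Bb: root G is the dominant; minor seventh chord there is v65.

i65 - viio43 - VI6 - v65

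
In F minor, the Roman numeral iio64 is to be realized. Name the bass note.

Db

iio in F minor has root G; the chord is G-Bb-Db.
The figure 64 means second inversion — the fifth is in the bass.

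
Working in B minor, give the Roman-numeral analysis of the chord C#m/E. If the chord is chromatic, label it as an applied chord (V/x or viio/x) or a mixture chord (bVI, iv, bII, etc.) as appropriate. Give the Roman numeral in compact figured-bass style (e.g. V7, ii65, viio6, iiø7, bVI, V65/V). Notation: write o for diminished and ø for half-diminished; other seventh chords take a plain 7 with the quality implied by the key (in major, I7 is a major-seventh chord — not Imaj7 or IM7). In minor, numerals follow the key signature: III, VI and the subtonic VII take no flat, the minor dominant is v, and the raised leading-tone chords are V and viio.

ii6

Stacked in thirds the chord is C#-E-G#: a minor triad on C#.
C# is the second degree of B minor. This is the minor supertonic, borrowed from the parallel major (the Dorian ii).
With E in the bass the chord is in first inversion, so the figured bass is 6.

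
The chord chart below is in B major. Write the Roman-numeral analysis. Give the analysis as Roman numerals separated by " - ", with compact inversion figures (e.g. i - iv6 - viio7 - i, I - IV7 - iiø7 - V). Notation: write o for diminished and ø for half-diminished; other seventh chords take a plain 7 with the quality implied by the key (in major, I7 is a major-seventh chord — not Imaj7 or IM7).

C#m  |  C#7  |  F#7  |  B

C#m: minor triad on C# = scale degree 2 → ii.
C#7: chromatic; C# is V of V, so V7/V.
F#7: root F# is the dominant; dominant seventh chord there is V7.
B has root B, degree 1 in B major, so I.

ii - V7/V - V7 - I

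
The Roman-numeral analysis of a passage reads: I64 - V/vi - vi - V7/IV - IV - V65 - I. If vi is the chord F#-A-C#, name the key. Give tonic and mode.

The anchor chord is a minor triad on F#, labeled vi.
If F# is scale degree 6 and the mode makes that degree carry a minor triad, the tonic is A and the mode is major.

A major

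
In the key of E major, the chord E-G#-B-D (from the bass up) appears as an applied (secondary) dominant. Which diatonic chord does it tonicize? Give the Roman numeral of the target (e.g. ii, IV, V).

IV

The chord is a dominant seventh chord on E.
A dominant resolves down a perfect fifth: E → A. In E major, A is scale degree 4, i.e. IV.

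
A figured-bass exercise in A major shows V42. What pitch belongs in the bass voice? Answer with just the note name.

D

V in A major has root E; the chord is E-G#-B-D.
The figure 42 means third inversion — the seventh is in the bass.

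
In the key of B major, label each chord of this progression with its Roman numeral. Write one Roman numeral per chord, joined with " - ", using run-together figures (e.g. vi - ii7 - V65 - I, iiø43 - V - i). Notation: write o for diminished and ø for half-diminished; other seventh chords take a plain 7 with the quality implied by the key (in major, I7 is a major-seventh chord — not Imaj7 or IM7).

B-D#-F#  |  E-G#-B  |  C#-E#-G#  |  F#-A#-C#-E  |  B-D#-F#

B-D#-F#: major triad on B = scale degree 1 → I.
E-G#-B: root E is the subdominant; major triad there is IV.
C#-E#-G#: chromatic; C# is V of V, so V/V.
F#-A#-C#-E: dominant seventh chord on F# = scale degree 5 → V7.
B-D#-F#: root B is the tonic; major triad there is I.

I - IV - V/V - V7 - I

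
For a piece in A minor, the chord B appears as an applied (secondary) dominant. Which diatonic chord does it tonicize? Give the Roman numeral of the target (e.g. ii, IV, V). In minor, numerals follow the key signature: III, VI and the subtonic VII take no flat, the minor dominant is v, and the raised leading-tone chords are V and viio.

The chord is a major triad on B.
A dominant resolves down a perfect fifth: B → E. In A minor, E is scale degree 5, i.e. V.

V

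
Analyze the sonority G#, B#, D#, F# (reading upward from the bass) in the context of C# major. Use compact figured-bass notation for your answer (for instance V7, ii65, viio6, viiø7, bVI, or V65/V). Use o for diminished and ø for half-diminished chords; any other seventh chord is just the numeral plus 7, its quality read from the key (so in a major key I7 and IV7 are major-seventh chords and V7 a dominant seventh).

The pitches G#-B#-D#-F# form a dominant seventh chord rooted on G#.
In C# major, G# is the dominant; the diatonic dominant seventh chord there is V7.

V7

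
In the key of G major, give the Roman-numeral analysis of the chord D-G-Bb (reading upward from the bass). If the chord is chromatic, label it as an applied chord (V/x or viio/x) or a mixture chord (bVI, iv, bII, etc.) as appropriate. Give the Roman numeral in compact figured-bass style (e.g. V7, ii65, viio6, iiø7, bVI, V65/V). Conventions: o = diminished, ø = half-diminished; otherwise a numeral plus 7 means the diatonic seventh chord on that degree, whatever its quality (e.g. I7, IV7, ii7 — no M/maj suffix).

i64

The pitches G-Bb-D form a minor triad rooted on G.
G is the first degree of G major. This is the minor tonic, borrowed from the parallel minor.
With D in the bass the chord is in second inversion, so the figured bass is 64.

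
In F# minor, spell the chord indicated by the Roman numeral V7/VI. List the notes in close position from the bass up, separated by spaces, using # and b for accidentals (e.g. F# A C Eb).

A C# E G

The slash means an applied dominant: we want the dominant of VI. In F# minor, VI is D major, and its dominant is built on A.
Building a dominant seventh chord on A gives A-C#-E-G.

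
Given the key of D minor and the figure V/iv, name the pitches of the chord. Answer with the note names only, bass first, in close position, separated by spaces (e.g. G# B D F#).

The slash means an applied dominant: we want the dominant of iv. In D minor, iv is G minor, and its dominant is built on D.
Building a major triad on D gives D-F#-A.

D F# A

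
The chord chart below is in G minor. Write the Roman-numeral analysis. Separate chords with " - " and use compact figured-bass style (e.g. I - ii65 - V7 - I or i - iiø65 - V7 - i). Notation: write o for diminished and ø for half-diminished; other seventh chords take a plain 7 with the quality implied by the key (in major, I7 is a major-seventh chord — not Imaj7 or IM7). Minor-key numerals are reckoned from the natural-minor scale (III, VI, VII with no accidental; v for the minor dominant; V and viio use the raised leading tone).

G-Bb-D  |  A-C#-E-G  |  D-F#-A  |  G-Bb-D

i - V7/V - V - i

G-Bb-D has root G, degree 1 in G minor, so i.
A-C#-E-G: chromatic; A is V of V, so V7/V.
D-F#-A: major triad on D = scale degree 5 → V.
G-Bb-D has root G, degree 1 in G minor, so i.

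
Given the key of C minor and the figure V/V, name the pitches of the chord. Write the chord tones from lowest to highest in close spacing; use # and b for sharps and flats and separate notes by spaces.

The slash means an applied dominant: we want the dominant of V. In C minor, V is G major, and its dominant is built on D.
Building a major triad on D gives D-F#-A.

D F# A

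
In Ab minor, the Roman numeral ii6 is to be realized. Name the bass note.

Db

ii in Ab minor has root Bb; the chord is Bb-Db-F.
The figure 6 means first inversion — the third is in the bass.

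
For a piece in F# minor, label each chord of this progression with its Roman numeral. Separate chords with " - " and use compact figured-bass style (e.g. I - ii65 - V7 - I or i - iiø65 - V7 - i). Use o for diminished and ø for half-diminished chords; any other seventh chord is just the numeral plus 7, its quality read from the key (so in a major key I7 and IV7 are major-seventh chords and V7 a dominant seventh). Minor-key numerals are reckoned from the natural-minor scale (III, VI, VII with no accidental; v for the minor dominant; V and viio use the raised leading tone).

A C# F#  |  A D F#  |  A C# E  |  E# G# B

i6 - VI64 - III - viio

A-C#-F#: minor triad on F# = scale degree 1 → i6.
A-D-F#: root D is the submediant; major triad there is VI64.
A-C#-E: major triad on A = scale degree 3 → III.
E#-G#-B: diminished triad on E# = scale degree 7 → viio.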